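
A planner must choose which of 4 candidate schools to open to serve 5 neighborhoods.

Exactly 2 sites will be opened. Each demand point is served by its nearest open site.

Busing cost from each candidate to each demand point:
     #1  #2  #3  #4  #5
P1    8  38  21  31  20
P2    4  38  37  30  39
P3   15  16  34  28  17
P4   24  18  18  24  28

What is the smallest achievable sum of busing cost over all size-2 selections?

88

Open {P1, P4}.
  #1→P1 8, #2→P4 18, #3→P4 18, #4→P4 24, #5→P1 20  ⇒ total 88.
Compare {P1, P3}: total 90.
Compare {P3, P4}: total 90.
No size-2 selection does better; minimum is 88.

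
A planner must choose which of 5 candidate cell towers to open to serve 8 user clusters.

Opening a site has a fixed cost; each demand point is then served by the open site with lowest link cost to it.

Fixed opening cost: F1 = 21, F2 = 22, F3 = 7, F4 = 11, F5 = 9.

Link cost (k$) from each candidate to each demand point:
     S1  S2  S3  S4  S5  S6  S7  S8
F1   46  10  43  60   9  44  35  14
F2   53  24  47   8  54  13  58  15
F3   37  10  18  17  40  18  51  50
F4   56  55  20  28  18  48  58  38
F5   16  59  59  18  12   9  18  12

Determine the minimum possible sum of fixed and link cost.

Open {F3, F5}: assign each demand point to its cheapest open site.
  S1→F5 16, S2→F3 10, S3→F3 18, S4→F3 17, S5→F5 12, S6→F5 9, S7→F5 18, S8→F5 12
  link cost 112, fixed 16 → total 128.
Compare {F3, F4, F5}: link cost 112 + fixed 27 = 139.
Compare {F2, F3, F5}: link cost 103 + fixed 38 = 141.
Compare {F1, F3, F5}: link cost 109 + fixed 37 = 146.
All other subsets cost ≥ 139. Minimum total cost: 128.

128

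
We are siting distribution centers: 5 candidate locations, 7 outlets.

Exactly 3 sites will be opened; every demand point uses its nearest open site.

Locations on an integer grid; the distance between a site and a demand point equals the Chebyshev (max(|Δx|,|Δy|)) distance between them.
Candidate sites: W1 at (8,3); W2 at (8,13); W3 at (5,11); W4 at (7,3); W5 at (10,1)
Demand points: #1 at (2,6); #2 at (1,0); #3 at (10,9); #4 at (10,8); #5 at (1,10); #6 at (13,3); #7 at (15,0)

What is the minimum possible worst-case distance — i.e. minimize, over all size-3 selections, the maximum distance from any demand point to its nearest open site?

6

Open {W3, W4, W5}.
  Farthest demand point is #2 at distance 6 (to W4); all others are ≤ 6.
With {W1, W2, W3} the worst case is 7.
With {W1, W2, W4} the worst case is 7.
No size-3 selection achieves below 6.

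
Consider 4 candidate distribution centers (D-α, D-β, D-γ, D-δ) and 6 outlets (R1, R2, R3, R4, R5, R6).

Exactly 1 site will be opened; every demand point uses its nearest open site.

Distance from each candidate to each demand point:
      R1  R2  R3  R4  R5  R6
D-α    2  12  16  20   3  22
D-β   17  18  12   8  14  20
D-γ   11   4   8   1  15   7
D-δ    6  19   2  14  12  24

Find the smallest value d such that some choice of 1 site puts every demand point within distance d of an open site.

15

Open {D-γ}.
  Farthest demand point is R5 at distance 15 (to D-γ); all others are ≤ 15.
With {D-β} the worst case is 20.
With {D-α} the worst case is 22.
No size-1 selection achieves below 15.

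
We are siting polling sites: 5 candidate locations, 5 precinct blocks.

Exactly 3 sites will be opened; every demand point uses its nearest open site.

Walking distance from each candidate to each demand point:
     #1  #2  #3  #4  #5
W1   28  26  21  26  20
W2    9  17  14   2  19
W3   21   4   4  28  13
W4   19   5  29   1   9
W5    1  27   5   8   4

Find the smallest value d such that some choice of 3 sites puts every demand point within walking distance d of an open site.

Open {W2, W3, W5}.
  Farthest demand point is #2 at walking distance 4 (to W3); all others are ≤ 4.
With {W3, W4, W5} the worst case is 4.
With {W1, W4, W5} the worst case is 5.
No size-3 selection achieves below 4.

4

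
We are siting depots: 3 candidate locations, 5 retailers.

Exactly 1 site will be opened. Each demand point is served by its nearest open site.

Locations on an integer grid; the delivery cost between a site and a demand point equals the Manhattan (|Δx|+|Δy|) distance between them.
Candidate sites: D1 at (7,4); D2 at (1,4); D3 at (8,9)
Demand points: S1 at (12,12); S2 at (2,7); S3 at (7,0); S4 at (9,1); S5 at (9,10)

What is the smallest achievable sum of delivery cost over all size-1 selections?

Open {D3}.
  S1→D3 7, S2→D3 8, S3→D3 10, S4→D3 9, S5→D3 2  ⇒ total 36.
Compare {D1}: total 38.
Compare {D2}: total 58.

36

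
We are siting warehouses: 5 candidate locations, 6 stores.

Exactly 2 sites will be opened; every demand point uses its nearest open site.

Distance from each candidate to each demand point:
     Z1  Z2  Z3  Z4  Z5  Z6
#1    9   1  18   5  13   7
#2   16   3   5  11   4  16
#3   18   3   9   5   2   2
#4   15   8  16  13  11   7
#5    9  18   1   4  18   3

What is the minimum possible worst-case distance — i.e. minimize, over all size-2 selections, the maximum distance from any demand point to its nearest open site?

Open {#1, #2}.
  Farthest demand point is Z1 at distance 9 (to #1); all others are ≤ 9.
With {#1, #3} the worst case is 9.
With {#2, #5} the worst case is 9.
No size-2 selection achieves below 9.

9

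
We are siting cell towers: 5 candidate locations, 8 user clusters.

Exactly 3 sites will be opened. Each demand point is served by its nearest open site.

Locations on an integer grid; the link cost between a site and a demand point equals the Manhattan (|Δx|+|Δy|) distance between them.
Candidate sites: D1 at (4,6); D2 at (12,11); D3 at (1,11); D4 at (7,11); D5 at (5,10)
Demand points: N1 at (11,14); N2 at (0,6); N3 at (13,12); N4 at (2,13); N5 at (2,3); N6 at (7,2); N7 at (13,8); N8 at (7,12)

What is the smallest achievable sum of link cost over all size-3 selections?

Open {D1, D2, D4}.
  N1→D2 4, N2→D1 4, N3→D2 2, N4→D4 7, N5→D1 5, N6→D1 7, N7→D2 4, N8→D4 1  ⇒ total 34.
Compare {D1, D2, D3}: total 35.
Compare {D1, D2, D5}: total 36.
No size-3 selection does better; minimum is 34.

34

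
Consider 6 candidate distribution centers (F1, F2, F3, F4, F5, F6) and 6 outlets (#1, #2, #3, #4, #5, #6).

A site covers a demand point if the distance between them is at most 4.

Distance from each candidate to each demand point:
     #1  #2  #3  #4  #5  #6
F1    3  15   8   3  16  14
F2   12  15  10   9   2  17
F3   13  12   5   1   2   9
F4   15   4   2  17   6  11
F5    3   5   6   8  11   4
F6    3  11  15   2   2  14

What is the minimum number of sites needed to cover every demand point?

Coverage sets (demand points within 4 of each site):
  F1: {#1, #4}
  F2: {#5}
  F3: {#4, #5}
  F4: {#2, #3}
  F5: {#1, #6}
  F6: {#1, #4, #5}
No 2 sites suffice: every size-2 union leaves at least one demand point uncovered.
But {F3, F4, F5} covers everything, so the minimum is 3.

3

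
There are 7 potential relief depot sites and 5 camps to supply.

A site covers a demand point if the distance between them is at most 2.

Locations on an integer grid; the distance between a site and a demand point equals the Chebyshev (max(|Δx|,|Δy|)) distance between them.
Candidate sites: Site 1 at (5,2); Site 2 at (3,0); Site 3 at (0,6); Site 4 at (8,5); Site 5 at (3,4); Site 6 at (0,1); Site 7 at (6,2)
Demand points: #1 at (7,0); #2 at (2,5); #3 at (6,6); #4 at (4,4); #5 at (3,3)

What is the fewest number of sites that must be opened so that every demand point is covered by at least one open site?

3

Coverage sets (demand points within 2 of each site):
  Site 1: {#1, #4, #5}
  Site 2: {}
  Site 3: {#2}
  Site 4: {#3}
  Site 5: {#2, #4, #5}
  Site 6: {}
  Site 7: {#1, #4}
No 2 sites suffice: every size-2 union leaves at least one demand point uncovered.
But {Site 1, Site 3, Site 4} covers everything, so the minimum is 3.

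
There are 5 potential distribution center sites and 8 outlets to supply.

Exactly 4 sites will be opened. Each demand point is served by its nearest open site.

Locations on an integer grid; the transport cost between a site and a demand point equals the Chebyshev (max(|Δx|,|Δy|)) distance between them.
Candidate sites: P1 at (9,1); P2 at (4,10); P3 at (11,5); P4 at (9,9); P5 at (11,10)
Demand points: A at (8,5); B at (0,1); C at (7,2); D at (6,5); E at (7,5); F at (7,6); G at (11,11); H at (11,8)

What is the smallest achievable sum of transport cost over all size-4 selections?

28

Open {P1, P3, P4, P5}.
  A→P3 3, B→P1 9, C→P1 2, D→P1 4, E→P1 4, F→P4 3, G→P5 1, H→P4 2  ⇒ total 28.
Compare {P1, P2, P3, P4}: total 29.
Compare {P1, P2, P3, P5}: total 29.
No size-4 selection does better; minimum is 28.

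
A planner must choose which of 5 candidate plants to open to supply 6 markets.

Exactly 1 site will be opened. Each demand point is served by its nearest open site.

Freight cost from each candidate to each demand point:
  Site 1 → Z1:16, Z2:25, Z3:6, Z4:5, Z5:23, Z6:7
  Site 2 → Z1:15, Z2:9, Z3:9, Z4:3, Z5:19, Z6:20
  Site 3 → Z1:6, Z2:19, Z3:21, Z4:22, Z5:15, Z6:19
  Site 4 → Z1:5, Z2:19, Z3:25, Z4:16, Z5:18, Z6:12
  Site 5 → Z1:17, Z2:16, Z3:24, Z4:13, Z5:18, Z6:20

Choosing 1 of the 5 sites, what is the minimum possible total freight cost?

75

Open {Site 2}.
  Z1→Site 2 15, Z2→Site 2 9, Z3→Site 2 9, Z4→Site 2 3, Z5→Site 2 19, Z6→Site 2 20  ⇒ total 75.
Compare {Site 1}: total 82.
Compare {Site 4}: total 95.
No size-1 selection does better; minimum is 75.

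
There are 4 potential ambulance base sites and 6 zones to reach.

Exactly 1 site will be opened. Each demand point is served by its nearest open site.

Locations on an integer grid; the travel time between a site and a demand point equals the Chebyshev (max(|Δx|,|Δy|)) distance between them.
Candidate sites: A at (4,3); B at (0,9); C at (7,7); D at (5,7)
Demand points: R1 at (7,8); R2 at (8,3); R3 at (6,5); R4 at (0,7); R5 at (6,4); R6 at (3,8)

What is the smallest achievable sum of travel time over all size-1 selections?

18

Open {D}.
  R1→D 2, R2→D 4, R3→D 2, R4→D 5, R5→D 3, R6→D 2  ⇒ total 18.
Compare {C}: total 21.
Compare {A}: total 22.
No size-1 selection does better; minimum is 18.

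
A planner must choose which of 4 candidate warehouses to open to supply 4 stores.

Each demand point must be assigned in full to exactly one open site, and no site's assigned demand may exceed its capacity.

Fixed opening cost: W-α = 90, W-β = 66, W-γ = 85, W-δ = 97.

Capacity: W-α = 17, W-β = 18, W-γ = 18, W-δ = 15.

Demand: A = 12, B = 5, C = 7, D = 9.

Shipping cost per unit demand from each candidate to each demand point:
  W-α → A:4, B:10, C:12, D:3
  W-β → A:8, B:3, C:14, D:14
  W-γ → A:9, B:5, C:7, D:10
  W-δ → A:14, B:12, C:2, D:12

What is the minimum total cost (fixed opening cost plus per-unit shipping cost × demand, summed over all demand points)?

378

Open {W-α, W-β}; cheapest assignment that respects the capacities:
  W-α (cap 17, load 16): C, D — cost 7×12 + 9×3 = 111
  W-β (cap 18, load 17): A, B — cost 12×8 + 5×3 = 111
  Shipping 222, fixed 156 → total 378.
  Any other capacity-feasible assignment to {W-α, W-β} ships for at least 222.
Compare {W-β, W-γ}: its best feasible assignment gives total 401.
Compare {W-α, W-β, W-δ}: its best feasible assignment gives total 405.
Every other set of open sites that can feasibly serve all demand totals ≥ 401 even under its best assignment. Minimum: 378.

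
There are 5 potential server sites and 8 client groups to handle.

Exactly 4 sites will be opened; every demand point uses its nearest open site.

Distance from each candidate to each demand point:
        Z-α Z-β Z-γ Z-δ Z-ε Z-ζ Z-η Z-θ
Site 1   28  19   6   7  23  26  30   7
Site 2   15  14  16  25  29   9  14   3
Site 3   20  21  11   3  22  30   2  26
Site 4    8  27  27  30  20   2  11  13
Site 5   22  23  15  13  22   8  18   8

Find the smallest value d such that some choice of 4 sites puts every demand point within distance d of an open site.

Open {Site 1, Site 2, Site 3, Site 4}.
  Farthest demand point is Z-ε at distance 20 (to Site 4); all others are ≤ 20.
With {Site 1, Site 2, Site 4, Site 5} the worst case is 20.
With {Site 1, Site 3, Site 4, Site 5} the worst case is 20.
No size-4 selection achieves below 20.

20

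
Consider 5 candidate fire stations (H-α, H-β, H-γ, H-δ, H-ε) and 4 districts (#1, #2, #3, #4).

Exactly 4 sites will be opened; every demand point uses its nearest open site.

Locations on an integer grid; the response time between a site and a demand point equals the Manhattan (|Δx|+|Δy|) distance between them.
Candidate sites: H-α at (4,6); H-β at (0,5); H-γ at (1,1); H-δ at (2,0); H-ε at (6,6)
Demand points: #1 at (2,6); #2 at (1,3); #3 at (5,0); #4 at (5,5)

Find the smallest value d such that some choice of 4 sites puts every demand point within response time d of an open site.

Open {H-α, H-β, H-γ, H-δ}.
  Farthest demand point is #3 at response time 3 (to H-δ); all others are ≤ 3.
With {H-α, H-β, H-δ, H-ε} the worst case is 3.
With {H-α, H-γ, H-δ, H-ε} the worst case is 3.
No size-4 selection achieves below 3.

3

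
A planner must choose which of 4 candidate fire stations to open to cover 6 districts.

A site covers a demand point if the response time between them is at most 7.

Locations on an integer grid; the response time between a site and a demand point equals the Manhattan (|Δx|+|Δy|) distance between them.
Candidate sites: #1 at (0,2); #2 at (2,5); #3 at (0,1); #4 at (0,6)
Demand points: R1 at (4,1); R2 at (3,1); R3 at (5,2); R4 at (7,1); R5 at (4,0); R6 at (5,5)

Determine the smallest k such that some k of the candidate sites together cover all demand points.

2

Coverage sets (demand points within 7 of each site):
  #1: {R1, R2, R3, R5}
  #2: {R1, R2, R3, R5, R6}
  #3: {R1, R2, R3, R4, R5}
  #4: {R6}
No single site covers all 6 demand points.
But {#2, #3} covers everything, so the minimum is 2.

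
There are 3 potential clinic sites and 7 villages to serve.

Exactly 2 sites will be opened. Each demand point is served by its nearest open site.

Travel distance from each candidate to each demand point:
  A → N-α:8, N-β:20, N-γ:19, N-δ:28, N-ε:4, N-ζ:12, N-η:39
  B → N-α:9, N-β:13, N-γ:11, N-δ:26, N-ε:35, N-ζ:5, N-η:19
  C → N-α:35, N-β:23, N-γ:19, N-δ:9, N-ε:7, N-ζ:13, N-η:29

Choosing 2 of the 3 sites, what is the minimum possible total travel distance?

Open {B, C}.
  N-α→B 9, N-β→B 13, N-γ→B 11, N-δ→C 9, N-ε→C 7, N-ζ→B 5, N-η→B 19  ⇒ total 73.
Compare {A, B}: total 86.
Compare {A, C}: total 101.

73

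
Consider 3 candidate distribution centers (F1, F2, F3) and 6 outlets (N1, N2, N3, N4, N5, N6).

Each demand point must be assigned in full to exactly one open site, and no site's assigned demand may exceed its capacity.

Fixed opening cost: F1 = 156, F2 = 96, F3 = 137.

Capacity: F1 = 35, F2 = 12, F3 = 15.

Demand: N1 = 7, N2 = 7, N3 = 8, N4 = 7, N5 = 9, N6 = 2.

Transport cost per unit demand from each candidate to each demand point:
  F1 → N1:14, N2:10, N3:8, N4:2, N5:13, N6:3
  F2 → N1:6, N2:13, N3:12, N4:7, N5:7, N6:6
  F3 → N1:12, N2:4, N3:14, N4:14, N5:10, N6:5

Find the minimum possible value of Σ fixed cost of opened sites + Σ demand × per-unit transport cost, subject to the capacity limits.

565

Open {F1, F2}; cheapest assignment that respects the capacities:
  F1 (cap 35, load 33): N2, N3, N4, N5, N6 — cost 7×10 + 8×8 + 7×2 + 9×13 + 2×3 = 271
  F2 (cap 12, load 7): N1 — cost 7×6 = 42
  Shipping 313, fixed 252 → total 565.
  Any other capacity-feasible assignment to {F1, F2} ships for at least 313.
Compare {F1, F3}: its best feasible assignment gives total 606.
Compare {F1, F2, F3}: its best feasible assignment gives total 648.
Every other set of open sites that can feasibly serve all demand totals ≥ 606 even under its best assignment. Minimum: 565.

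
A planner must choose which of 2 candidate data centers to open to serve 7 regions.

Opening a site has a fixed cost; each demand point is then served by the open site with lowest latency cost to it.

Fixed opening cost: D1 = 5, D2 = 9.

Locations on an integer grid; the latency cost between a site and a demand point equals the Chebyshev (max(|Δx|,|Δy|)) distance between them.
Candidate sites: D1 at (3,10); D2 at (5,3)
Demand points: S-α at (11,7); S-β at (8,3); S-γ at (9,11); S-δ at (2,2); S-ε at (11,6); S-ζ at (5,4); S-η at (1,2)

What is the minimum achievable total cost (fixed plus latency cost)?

40

Open {D2}: assign each demand point to its cheapest open site.
  S-α→D2 6, S-β→D2 3, S-γ→D2 8, S-δ→D2 3, S-ε→D2 6, S-ζ→D2 1, S-η→D2 4
  latency cost 31, fixed 9 → total 40.
Compare {D1, D2}: latency cost 29 + fixed 14 = 43.
Compare {D1}: latency cost 51 + fixed 5 = 56.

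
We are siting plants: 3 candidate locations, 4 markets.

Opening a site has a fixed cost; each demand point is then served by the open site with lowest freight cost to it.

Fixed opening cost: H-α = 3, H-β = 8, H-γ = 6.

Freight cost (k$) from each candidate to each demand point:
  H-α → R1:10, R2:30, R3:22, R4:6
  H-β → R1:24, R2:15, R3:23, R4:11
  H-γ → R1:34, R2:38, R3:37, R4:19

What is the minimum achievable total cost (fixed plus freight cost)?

Open {H-α, H-β}: assign each demand point to its cheapest open site.
  R1→H-α 10, R2→H-β 15, R3→H-α 22, R4→H-α 6
  freight cost 53, fixed 11 → total 64.
Compare {H-α, H-β, H-γ}: freight cost 53 + fixed 17 = 70.
Compare {H-α}: freight cost 68 + fixed 3 = 71.
Compare {H-α, H-γ}: freight cost 68 + fixed 9 = 77.
All other subsets cost ≥ 70. Minimum total cost: 64.

64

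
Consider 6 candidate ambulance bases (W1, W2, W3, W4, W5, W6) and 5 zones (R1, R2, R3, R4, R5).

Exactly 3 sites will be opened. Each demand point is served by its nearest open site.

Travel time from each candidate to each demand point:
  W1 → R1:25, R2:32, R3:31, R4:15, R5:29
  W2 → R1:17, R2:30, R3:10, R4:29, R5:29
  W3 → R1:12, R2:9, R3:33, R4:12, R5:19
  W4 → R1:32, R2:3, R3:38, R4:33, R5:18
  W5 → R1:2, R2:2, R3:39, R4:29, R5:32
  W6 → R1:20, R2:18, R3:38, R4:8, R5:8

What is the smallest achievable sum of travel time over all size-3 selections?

Open {W2, W5, W6}.
  R1→W5 2, R2→W5 2, R3→W2 10, R4→W6 8, R5→W6 8  ⇒ total 30.
Compare {W2, W3, W5}: total 45.
Compare {W2, W4, W6}: total 46.
No size-3 selection does better; minimum is 30.

30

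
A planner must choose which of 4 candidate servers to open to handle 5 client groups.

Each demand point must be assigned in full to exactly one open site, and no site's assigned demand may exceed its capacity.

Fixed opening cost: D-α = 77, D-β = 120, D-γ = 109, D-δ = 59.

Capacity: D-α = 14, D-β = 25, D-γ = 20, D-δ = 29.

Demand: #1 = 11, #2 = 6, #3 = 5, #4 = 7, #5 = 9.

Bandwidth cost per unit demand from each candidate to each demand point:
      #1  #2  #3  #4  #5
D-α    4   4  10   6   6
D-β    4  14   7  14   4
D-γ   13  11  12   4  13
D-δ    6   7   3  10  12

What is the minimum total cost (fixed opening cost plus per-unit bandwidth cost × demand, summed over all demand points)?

378

Open {D-α, D-β}; cheapest assignment that respects the capacities:
  D-α (cap 14, load 13): #2, #4 — cost 6×4 + 7×6 = 66
  D-β (cap 25, load 25): #1, #3, #5 — cost 11×4 + 5×7 + 9×4 = 115
  Shipping 181, fixed 197 → total 378.
  Any other capacity-feasible assignment to {D-α, D-β} ships for at least 181.
Compare {D-α, D-δ}: its best feasible assignment gives total 383.
Compare {D-β, D-δ}: its best feasible assignment gives total 386.
Every other set of open sites that can feasibly serve all demand totals ≥ 383 even under its best assignment. Minimum: 378.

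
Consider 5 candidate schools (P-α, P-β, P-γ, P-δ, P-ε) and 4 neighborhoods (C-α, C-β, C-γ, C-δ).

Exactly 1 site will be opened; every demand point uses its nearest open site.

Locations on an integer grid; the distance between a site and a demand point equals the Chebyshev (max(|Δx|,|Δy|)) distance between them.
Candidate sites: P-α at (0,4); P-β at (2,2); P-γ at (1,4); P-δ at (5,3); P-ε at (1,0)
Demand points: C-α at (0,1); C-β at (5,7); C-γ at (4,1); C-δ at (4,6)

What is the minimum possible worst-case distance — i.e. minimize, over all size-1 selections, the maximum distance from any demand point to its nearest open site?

4

Open {P-γ}.
  Farthest demand point is C-β at distance 4 (to P-γ); all others are ≤ 4.
With {P-α} the worst case is 5.
With {P-β} the worst case is 5.
No size-1 selection achieves below 4.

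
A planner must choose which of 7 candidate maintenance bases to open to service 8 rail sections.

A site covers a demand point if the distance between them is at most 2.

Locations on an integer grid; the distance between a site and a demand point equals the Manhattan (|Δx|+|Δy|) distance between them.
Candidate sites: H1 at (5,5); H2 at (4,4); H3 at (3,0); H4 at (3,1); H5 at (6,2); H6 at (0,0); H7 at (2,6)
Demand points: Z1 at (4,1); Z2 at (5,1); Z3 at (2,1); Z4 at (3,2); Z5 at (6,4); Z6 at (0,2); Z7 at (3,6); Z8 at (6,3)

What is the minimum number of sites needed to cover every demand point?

4

Coverage sets (demand points within 2 of each site):
  H1: {Z5}
  H2: {Z5}
  H3: {Z1, Z3, Z4}
  H4: {Z1, Z2, Z3, Z4}
  H5: {Z2, Z5, Z8}
  H6: {Z6}
  H7: {Z7}
No 3 sites suffice: every size-3 union leaves at least one demand point uncovered.
But {H3, H5, H6, H7} covers everything, so the minimum is 4.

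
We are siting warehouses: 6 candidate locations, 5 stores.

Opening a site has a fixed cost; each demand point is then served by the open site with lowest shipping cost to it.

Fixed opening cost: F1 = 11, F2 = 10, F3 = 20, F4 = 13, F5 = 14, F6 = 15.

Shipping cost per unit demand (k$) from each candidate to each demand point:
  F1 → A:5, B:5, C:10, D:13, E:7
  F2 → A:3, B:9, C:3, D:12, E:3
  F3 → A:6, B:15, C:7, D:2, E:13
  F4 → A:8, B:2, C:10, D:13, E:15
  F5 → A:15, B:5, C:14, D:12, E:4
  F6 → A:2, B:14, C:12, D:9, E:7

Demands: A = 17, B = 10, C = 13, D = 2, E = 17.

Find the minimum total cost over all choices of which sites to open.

Open {F2, F4, F6}: assign each demand point to its cheapest open site.
  A→F6 17×2=34, B→F4 10×2=20, C→F2 13×3=39, D→F6 2×9=18, E→F2 17×3=51
  shipping cost 162, fixed 38 → total 200.
Compare {F2, F3, F4, F6}: shipping cost 148 + fixed 58 = 206.
Compare {F2, F4}: shipping cost 185 + fixed 23 = 208.
Compare {F2, F3, F4}: shipping cost 165 + fixed 43 = 208.
All other subsets cost ≥ 206. Minimum total cost: 200.

200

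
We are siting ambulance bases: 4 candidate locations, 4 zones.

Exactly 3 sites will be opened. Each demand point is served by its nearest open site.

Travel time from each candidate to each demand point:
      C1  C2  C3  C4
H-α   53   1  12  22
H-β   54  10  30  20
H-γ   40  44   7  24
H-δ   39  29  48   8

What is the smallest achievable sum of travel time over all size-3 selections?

Open {H-α, H-γ, H-δ}.
  C1→H-δ 39, C2→H-α 1, C3→H-γ 7, C4→H-δ 8  ⇒ total 55.
Compare {H-α, H-β, H-δ}: total 60.
Compare {H-β, H-γ, H-δ}: total 64.
No size-3 selection does better; minimum is 55.

55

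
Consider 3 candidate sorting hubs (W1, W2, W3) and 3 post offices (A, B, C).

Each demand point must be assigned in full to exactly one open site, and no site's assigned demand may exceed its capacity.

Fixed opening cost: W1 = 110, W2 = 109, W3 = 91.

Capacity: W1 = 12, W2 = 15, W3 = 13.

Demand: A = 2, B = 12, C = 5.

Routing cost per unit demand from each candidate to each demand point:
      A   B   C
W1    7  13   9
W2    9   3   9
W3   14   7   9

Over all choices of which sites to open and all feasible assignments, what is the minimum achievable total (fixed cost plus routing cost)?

Open {W2, W3}; cheapest assignment that respects the capacities:
  W2 (cap 15, load 14): A, B — cost 2×9 + 12×3 = 54
  W3 (cap 13, load 5): C — cost 5×9 = 45
  Shipping 99, fixed 200 → total 299.
  Any other capacity-feasible assignment to {W2, W3} ships for at least 99.
Compare {W1, W2}: its best feasible assignment gives total 314.
Compare {W1, W3}: its best feasible assignment gives total 344.
Every other set of open sites that can feasibly serve all demand totals ≥ 314 even under its best assignment. Minimum: 299.

299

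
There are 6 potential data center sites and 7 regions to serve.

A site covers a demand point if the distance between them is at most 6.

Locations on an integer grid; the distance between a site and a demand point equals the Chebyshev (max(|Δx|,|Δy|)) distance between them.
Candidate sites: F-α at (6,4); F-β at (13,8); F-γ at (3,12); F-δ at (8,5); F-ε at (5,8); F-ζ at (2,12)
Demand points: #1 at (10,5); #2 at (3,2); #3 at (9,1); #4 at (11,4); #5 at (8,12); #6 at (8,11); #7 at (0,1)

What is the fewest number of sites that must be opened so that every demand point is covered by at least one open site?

2

Coverage sets (demand points within 6 of each site):
  F-α: {#1, #2, #3, #4, #7}
  F-β: {#1, #4, #5, #6}
  F-γ: {#5, #6}
  F-δ: {#1, #2, #3, #4, #6}
  F-ε: {#1, #2, #4, #5, #6}
  F-ζ: {#5, #6}
No single site covers all 7 demand points.
But {F-α, F-β} covers everything, so the minimum is 2.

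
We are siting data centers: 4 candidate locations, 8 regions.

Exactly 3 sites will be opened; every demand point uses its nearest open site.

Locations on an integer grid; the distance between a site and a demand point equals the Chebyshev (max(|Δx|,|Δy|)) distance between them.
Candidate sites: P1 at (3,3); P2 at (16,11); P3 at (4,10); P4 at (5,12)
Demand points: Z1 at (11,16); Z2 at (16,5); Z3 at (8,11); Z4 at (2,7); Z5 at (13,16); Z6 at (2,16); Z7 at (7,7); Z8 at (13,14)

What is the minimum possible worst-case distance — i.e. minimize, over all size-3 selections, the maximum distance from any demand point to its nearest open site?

6

Open {P1, P2, P3}.
  Farthest demand point is Z2 at distance 6 (to P2); all others are ≤ 6.
With {P1, P2, P4} the worst case is 6.
With {P2, P3, P4} the worst case is 6.
No size-3 selection achieves below 6.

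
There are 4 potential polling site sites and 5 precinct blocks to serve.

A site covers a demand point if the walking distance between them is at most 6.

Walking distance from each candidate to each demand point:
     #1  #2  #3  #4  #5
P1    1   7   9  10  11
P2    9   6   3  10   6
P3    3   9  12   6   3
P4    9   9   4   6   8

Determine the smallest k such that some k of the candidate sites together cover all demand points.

2

Coverage sets (demand points within 6 of each site):
  P1: {#1}
  P2: {#2, #3, #5}
  P3: {#1, #4, #5}
  P4: {#3, #4}
No single site covers all 5 demand points.
But {P2, P3} covers everything, so the minimum is 2.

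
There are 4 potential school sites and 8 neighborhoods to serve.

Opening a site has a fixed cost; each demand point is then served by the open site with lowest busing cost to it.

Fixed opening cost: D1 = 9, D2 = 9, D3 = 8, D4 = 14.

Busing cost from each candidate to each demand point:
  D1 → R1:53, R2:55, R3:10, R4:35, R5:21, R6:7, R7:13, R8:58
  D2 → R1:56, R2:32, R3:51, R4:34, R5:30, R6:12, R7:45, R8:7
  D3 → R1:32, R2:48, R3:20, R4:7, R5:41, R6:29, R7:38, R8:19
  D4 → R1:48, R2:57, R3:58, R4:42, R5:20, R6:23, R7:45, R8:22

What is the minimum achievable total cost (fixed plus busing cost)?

Open {D1, D2, D3}: assign each demand point to its cheapest open site.
  R1→D3 32, R2→D2 32, R3→D1 10, R4→D3 7, R5→D1 21, R6→D1 7, R7→D1 13, R8→D2 7
  busing cost 129, fixed 26 → total 155.
Compare {D1, D2, D3, D4}: busing cost 128 + fixed 40 = 168.
Compare {D1, D3}: busing cost 157 + fixed 17 = 174.
Compare {D1, D3, D4}: busing cost 156 + fixed 31 = 187.
All other subsets cost ≥ 168. Minimum total cost: 155.

155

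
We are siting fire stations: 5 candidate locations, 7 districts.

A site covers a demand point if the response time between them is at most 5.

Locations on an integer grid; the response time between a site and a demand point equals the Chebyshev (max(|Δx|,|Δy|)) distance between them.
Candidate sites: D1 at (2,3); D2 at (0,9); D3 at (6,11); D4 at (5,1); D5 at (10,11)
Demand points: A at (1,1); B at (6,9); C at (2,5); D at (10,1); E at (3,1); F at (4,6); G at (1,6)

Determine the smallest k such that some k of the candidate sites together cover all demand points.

2

Coverage sets (demand points within 5 of each site):
  D1: {A, C, E, F, G}
  D2: {C, F, G}
  D3: {B, F, G}
  D4: {A, C, D, E, F, G}
  D5: {B}
No single site covers all 7 demand points.
But {D3, D4} covers everything, so the minimum is 2.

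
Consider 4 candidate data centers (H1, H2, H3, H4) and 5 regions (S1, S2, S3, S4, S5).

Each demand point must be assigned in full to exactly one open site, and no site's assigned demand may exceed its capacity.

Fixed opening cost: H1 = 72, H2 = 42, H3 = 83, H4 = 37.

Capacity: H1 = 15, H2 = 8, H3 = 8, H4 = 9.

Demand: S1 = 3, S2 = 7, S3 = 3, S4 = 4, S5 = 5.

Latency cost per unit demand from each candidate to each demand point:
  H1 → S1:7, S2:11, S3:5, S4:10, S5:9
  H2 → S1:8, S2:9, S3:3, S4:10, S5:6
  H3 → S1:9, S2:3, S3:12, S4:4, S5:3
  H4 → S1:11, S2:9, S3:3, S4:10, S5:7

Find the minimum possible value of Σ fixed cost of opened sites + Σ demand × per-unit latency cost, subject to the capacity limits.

286

Open {H2, H3, H4}; cheapest assignment that respects the capacities:
  H2 (cap 8, load 8): S1, S5 — cost 3×8 + 5×6 = 54
  H3 (cap 8, load 7): S2 — cost 7×3 = 21
  H4 (cap 9, load 7): S3, S4 — cost 3×3 + 4×10 = 49
  Shipping 124, fixed 162 → total 286.
  Any other capacity-feasible assignment to {H2, H3, H4} ships for at least 124.
Compare {H1, H2}: its best feasible assignment gives total 291.
Compare {H1, H4}: its best feasible assignment gives total 291.
Every other set of open sites that can feasibly serve all demand totals ≥ 291 even under its best assignment. Minimum: 286.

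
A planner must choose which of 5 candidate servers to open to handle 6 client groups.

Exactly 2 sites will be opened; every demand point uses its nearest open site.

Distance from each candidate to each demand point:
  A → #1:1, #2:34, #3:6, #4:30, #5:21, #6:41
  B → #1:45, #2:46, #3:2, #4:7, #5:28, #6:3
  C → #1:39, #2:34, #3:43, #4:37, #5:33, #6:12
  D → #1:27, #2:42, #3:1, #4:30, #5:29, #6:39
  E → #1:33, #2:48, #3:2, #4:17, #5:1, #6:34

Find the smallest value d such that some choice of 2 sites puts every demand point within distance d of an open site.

Open {A, B}.
  Farthest demand point is #2 at distance 34 (to A); all others are ≤ 34.
With {A, C} the worst case is 34.
With {A, E} the worst case is 34.
No size-2 selection achieves below 34.

34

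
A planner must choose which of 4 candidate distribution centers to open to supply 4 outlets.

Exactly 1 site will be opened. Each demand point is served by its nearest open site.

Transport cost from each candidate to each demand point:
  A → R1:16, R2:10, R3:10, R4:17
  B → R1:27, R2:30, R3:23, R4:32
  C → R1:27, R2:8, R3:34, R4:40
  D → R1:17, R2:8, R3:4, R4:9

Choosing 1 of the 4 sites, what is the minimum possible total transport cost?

38

Open {D}.
  R1→D 17, R2→D 8, R3→D 4, R4→D 9  ⇒ total 38.
Compare {A}: total 53.
Compare {C}: total 109.
No size-1 selection does better; minimum is 38.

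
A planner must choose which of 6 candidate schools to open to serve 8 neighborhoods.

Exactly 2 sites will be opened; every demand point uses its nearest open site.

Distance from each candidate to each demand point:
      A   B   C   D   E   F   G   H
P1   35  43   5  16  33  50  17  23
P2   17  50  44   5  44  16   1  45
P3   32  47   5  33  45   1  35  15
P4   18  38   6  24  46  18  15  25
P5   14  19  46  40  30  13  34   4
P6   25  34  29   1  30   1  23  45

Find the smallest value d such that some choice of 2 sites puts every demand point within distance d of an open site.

30

Open {P1, P5}.
  Farthest demand point is E at distance 30 (to P5); all others are ≤ 30.
With {P4, P5} the worst case is 30.
With {P5, P6} the worst case is 30.
No size-2 selection achieves below 30.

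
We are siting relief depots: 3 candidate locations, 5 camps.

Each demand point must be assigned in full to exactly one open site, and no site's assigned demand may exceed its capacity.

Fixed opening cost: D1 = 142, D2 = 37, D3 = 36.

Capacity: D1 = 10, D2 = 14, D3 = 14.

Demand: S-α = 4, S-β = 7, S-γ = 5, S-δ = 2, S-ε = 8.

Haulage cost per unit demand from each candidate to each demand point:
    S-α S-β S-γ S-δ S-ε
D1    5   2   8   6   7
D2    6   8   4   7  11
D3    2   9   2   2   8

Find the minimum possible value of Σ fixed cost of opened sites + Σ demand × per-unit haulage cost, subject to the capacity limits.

225

Open {D2, D3}; cheapest assignment that respects the capacities:
  D2 (cap 14, load 12): S-β, S-γ — cost 7×8 + 5×4 = 76
  D3 (cap 14, load 14): S-α, S-δ, S-ε — cost 4×2 + 2×2 + 8×8 = 76
  Shipping 152, fixed 73 → total 225.
  Any other capacity-feasible assignment to {D2, D3} ships for at least 152.
Compare {D1, D2, D3}: its best feasible assignment gives total 325.
Every other set of open sites that can feasibly serve all demand totals ≥ 325 even under its best assignment. Minimum: 225.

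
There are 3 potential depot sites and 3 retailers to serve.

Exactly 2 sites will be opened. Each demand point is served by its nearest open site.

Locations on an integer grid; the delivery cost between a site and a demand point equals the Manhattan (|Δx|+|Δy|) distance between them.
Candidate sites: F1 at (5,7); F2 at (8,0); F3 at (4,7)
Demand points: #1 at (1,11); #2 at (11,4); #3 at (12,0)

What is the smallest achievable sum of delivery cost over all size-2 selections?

Open {F2, F3}.
  #1→F3 7, #2→F2 7, #3→F2 4  ⇒ total 18.
Compare {F1, F2}: total 19.
Compare {F1, F3}: total 30.

18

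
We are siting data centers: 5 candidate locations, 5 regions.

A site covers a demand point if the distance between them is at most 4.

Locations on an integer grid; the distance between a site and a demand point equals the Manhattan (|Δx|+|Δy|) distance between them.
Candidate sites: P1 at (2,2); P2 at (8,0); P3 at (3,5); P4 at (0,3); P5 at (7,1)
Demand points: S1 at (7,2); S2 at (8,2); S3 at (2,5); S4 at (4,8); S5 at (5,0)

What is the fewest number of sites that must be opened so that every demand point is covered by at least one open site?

2

Coverage sets (demand points within 4 of each site):
  P1: {S3}
  P2: {S1, S2, S5}
  P3: {S3, S4}
  P4: {S3}
  P5: {S1, S2, S5}
No single site covers all 5 demand points.
But {P2, P3} covers everything, so the minimum is 2.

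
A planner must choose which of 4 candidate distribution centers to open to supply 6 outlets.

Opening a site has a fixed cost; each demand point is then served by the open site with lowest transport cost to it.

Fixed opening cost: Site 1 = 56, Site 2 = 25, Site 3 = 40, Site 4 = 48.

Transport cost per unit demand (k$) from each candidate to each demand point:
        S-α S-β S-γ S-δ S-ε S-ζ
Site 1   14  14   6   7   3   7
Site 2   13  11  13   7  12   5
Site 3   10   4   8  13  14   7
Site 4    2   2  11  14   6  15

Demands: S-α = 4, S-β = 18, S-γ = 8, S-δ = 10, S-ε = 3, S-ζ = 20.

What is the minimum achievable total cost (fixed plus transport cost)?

393

Open {Site 2, Site 4}: assign each demand point to its cheapest open site.
  S-α→Site 4 4×2=8, S-β→Site 4 18×2=36, S-γ→Site 4 8×11=88, S-δ→Site 2 10×7=70, S-ε→Site 4 3×6=18, S-ζ→Site 2 20×5=100
  transport cost 320, fixed 73 → total 393.
Compare {Site 1, Site 2, Site 4}: transport cost 271 + fixed 129 = 400.
Compare {Site 2, Site 3, Site 4}: transport cost 296 + fixed 113 = 409.
Compare {Site 1, Site 4}: transport cost 311 + fixed 104 = 415.
All other subsets cost ≥ 400. Minimum total cost: 393.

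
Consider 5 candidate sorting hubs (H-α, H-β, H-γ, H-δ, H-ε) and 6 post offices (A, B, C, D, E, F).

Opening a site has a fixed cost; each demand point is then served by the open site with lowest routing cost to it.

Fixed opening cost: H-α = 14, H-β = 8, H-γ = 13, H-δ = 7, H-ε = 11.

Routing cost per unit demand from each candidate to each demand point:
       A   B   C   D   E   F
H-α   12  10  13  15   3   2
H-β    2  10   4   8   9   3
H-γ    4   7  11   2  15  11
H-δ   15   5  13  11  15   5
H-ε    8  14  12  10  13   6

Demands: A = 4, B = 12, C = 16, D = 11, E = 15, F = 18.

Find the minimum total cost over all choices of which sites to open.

277

Open {H-α, H-β, H-γ, H-δ}: assign each demand point to its cheapest open site.
  A→H-β 4×2=8, B→H-δ 12×5=60, C→H-β 16×4=64, D→H-γ 11×2=22, E→H-α 15×3=45, F→H-α 18×2=36
  routing cost 235, fixed 42 → total 277.
Compare {H-α, H-β, H-γ, H-δ, H-ε}: routing cost 235 + fixed 53 = 288.
Compare {H-α, H-β, H-γ}: routing cost 259 + fixed 35 = 294.
Compare {H-α, H-β, H-γ, H-ε}: routing cost 259 + fixed 46 = 305.
All other subsets cost ≥ 288. Minimum total cost: 277.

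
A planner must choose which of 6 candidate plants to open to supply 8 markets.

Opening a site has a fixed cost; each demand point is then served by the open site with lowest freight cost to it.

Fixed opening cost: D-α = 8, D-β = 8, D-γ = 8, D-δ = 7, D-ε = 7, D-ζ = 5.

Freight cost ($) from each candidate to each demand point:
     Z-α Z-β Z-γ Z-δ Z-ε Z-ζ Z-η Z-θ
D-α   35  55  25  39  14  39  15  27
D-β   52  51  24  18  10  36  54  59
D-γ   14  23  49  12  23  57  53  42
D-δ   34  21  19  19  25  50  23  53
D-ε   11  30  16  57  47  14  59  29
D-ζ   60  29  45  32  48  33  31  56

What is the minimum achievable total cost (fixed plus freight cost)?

Open {D-α, D-γ, D-ε}: assign each demand point to its cheapest open site.
  Z-α→D-ε 11, Z-β→D-γ 23, Z-γ→D-ε 16, Z-δ→D-γ 12, Z-ε→D-α 14, Z-ζ→D-ε 14, Z-η→D-α 15, Z-θ→D-α 27
  freight cost 132, fixed 23 → total 155.
Compare {D-α, D-δ, D-ε}: freight cost 137 + fixed 22 = 159.
Compare {D-α, D-β, D-γ, D-ε}: freight cost 128 + fixed 31 = 159.
Compare {D-α, D-γ, D-δ, D-ε}: freight cost 130 + fixed 30 = 160.
All other subsets cost ≥ 159. Minimum total cost: 155.

155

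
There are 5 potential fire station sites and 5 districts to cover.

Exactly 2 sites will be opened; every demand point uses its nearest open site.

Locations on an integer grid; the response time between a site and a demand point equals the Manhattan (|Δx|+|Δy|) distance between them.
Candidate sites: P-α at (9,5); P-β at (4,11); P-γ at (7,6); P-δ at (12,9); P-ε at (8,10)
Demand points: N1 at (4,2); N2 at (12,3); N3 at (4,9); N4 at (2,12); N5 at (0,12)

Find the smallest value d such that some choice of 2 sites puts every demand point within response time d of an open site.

Open {P-α, P-β}.
  Farthest demand point is N1 at response time 8 (to P-α); all others are ≤ 8.
With {P-β, P-γ} the worst case is 8.
With {P-β, P-δ} the worst case is 9.
No size-2 selection achieves below 8.

8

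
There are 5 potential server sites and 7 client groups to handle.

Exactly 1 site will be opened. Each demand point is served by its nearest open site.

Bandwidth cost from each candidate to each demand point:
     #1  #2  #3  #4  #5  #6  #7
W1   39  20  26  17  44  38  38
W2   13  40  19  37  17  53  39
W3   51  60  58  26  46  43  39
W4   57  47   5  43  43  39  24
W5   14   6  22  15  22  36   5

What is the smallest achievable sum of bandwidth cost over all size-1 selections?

Open {W5}.
  #1→W5 14, #2→W5 6, #3→W5 22, #4→W5 15, #5→W5 22, #6→W5 36, #7→W5 5  ⇒ total 120.
Compare {W2}: total 218.
Compare {W1}: total 222.
No size-1 selection does better; minimum is 120.

120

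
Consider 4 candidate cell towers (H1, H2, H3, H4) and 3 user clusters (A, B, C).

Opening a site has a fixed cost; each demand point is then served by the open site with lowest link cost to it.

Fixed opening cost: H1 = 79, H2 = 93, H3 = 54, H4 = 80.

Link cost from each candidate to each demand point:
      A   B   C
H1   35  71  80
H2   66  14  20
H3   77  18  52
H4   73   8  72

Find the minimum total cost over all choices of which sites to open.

193

Open {H2}: assign each demand point to its cheapest open site.
  A→H2 66, B→H2 14, C→H2 20
  link cost 100, fixed 93 → total 193.
Compare {H3}: link cost 147 + fixed 54 = 201.
Compare {H4}: link cost 153 + fixed 80 = 233.
Compare {H1, H3}: link cost 105 + fixed 133 = 238.
All other subsets cost ≥ 201. Minimum total cost: 193.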